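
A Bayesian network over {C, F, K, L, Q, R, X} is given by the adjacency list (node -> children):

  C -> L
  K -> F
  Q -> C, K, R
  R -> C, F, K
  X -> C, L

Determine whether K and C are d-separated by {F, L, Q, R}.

There are 6 undirected paths between K and C; checking each against the conditioning set {F, L, Q, R}:
Path 1: K ← Q → C
  Q is a fork here and Q is conditioned on, so the path is blocked at Q.
Path 2: K ← Q → R → C
  Q is a fork here and Q is conditioned on, so the path is blocked at Q.
Path 3: K → F ← R ← Q → C
  R is a chain here and R is conditioned on, so the path is blocked at R.
Path 4: K → F ← R → C
  R is a fork here and R is conditioned on, so the path is blocked at R.
Path 5: K ← R ← Q → C
  R is a chain here and R is conditioned on, so the path is blocked at R.
Path 6: K ← R → C
  R is a fork here and R is conditioned on, so the path is blocked at R.
All paths are blocked; K ⊥ C | {F, L, Q, R} holds.

Yes — K and C are d-separated given {F, L, Q, R}.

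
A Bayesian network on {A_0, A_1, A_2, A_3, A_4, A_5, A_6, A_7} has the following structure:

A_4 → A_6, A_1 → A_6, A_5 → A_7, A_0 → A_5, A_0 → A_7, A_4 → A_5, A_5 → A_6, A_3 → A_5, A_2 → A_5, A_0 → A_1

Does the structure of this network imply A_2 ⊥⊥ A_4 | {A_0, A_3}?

Yes

We examine all 4 paths between A_2 and A_4:
Path 1: A_2 → A_5 ← A_0 → A_1 → A_6 ← A_4
  A_5 is a collider here and neither A_5 nor any of its descendants is conditioned on, so the collider stays closed — the path is blocked at A_5.
Path 2: A_2 → A_5 → A_7 ← A_0 → A_1 → A_6 ← A_4
  A_7 is a collider here and neither A_7 nor any of its descendants is conditioned on, so the collider stays closed — the path is blocked at A_7.
Path 3: A_2 → A_5 ← A_4
  A_5 is a collider here and neither A_5 nor any of its descendants is conditioned on, so the collider stays closed — the path is blocked at A_5.
Path 4: A_2 → A_5 → A_6 ← A_4
  A_6 is a collider here and neither A_6 nor any of its descendants is conditioned on, so the collider stays closed — the path is blocked at A_6.
All paths are blocked; A_2 ⊥ A_4 | {A_0, A_3} holds.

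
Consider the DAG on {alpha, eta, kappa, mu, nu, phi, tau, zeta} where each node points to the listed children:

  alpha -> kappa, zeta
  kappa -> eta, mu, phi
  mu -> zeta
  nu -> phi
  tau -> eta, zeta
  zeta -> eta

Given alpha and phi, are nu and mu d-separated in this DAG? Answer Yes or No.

We examine all 4 paths between nu and mu:
Path 1: nu → phi ← kappa → mu
  phi is a collider and phi is conditioned on, which opens it; kappa is a fork and kappa is not conditioned on — no node blocks this path, so it is active.
Path 2: nu → phi ← kappa → eta ← tau → zeta ← mu
  eta is a collider here and neither eta nor any of its descendants is conditioned on, so the collider stays closed — the path is blocked at eta.
Path 3: nu → phi ← kappa → eta ← zeta ← mu
  eta is a collider here and neither eta nor any of its descendants is conditioned on, so the collider stays closed — the path is blocked at eta.
Path 4: nu → phi ← kappa ← alpha → zeta ← mu
  alpha is a fork here and alpha is conditioned on, so the path is blocked at alpha.
Because an active path exists, nu and mu are not d-separated.

No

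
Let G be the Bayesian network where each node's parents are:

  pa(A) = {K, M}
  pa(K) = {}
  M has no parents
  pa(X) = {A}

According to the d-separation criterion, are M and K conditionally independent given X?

There is one path between M and K:
  1. M → A ← K — A:collider[open] ⇒ active
At least one path is unblocked, so d-separation fails.

No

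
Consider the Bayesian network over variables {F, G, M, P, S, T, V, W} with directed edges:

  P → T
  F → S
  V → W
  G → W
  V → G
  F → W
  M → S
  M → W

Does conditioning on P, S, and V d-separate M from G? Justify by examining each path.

Yes

There are 4 undirected paths between M and G; checking each against the conditioning set {P, S, V}:
  1. M → W ← G — W:collider[blocks] ⇒ blocked
  2. M → W ← V → G — W:collider[blocks]; V:fork[blocks] ⇒ blocked
  3. M → S ← F → W ← G — S:collider[open]; F:fork[open]; W:collider[blocks] ⇒ blocked
  4. M → S ← F → W ← V → G — S:collider[open]; F:fork[open]; W:collider[blocks]; V:fork[blocks] ⇒ blocked
Every path is blocked, so M and G are d-separated given {P, S, V}.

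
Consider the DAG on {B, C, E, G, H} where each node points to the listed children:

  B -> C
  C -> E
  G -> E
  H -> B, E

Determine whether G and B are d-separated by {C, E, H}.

Yes

We examine all 2 paths between G and B:
Path 1: G → E ← H → B
  H is a fork here and H is conditioned on, so the path is blocked at H.
Path 2: G → E ← C ← B
  C is a chain here and C is conditioned on, so the path is blocked at C.
Every path is blocked, so G and B are d-separated given {C, E, H}.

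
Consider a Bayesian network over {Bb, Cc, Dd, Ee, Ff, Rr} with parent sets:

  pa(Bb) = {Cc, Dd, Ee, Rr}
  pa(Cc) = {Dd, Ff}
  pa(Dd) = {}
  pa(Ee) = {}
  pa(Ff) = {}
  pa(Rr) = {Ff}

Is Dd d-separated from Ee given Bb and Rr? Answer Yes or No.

We examine all 3 paths between Dd and Ee:
Path 1: Dd → Bb ← Ee
  Bb is a collider and Bb is conditioned on, which opens it — no node blocks this path, so it is active.
Path 2: Dd → Cc ← Ff → Rr → Bb ← Ee
  Rr is a chain here and Rr is conditioned on, so the path is blocked at Rr.
Path 3: Dd → Cc → Bb ← Ee
  Cc is a chain and Cc is not conditioned on; Bb is a collider and Bb is conditioned on, which opens it — no node blocks this path, so it is active.
At least one path is unblocked, so d-separation fails.

No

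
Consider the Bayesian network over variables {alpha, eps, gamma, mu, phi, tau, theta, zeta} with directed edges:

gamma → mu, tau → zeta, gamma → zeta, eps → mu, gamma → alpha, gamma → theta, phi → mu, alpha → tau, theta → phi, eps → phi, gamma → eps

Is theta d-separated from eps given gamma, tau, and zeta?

Yes

Enumerating the 6 paths from theta to eps and testing each for blocking by {gamma, tau, zeta}:
Path 1: theta ← gamma → mu ← phi ← eps
  gamma is a fork here and gamma is conditioned on, so the path is blocked at gamma.
Path 2: theta ← gamma → mu ← eps
  gamma is a fork here and gamma is conditioned on, so the path is blocked at gamma.
Path 3: theta ← gamma → eps
  gamma is a fork here and gamma is conditioned on, so the path is blocked at gamma.
Path 4: theta → phi → mu ← gamma → eps
  mu is a collider here and neither mu nor any of its descendants is conditioned on, so the collider stays closed — the path is blocked at mu.
Path 5: theta → phi → mu ← eps
  mu is a collider here and neither mu nor any of its descendants is conditioned on, so the collider stays closed — the path is blocked at mu.
Path 6: theta → phi ← eps
  phi is a collider here and neither phi nor any of its descendants is conditioned on, so the collider stays closed — the path is blocked at phi.
Since every path is blocked, d-separation holds.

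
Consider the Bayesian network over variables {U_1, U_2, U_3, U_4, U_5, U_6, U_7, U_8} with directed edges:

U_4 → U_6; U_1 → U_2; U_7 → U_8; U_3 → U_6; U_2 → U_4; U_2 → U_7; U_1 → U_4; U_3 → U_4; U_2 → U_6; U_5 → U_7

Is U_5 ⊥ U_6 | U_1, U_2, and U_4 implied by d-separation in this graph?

We examine all 5 paths between U_5 and U_6:
Path 1: U_5 → U_7 ← U_2 ← U_1 → U_4 → U_6
  U_7 is a collider here and neither U_7 nor any of its descendants is conditioned on, so the collider stays closed — the path is blocked at U_7.
Path 2: U_5 → U_7 ← U_2 ← U_1 → U_4 ← U_3 → U_6
  U_7 is a collider here and neither U_7 nor any of its descendants is conditioned on, so the collider stays closed — the path is blocked at U_7.
Path 3: U_5 → U_7 ← U_2 → U_6
  U_7 is a collider here and neither U_7 nor any of its descendants is conditioned on, so the collider stays closed — the path is blocked at U_7.
Path 4: U_5 → U_7 ← U_2 → U_4 → U_6
  U_7 is a collider here and neither U_7 nor any of its descendants is conditioned on, so the collider stays closed — the path is blocked at U_7.
Path 5: U_5 → U_7 ← U_2 → U_4 ← U_3 → U_6
  U_7 is a collider here and neither U_7 nor any of its descendants is conditioned on, so the collider stays closed — the path is blocked at U_7.
Since every path is blocked, d-separation holds.

Yes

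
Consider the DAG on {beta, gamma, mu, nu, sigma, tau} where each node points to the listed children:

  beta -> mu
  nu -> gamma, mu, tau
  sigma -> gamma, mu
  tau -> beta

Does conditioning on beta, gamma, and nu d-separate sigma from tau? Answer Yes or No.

Yes — sigma and tau are d-separated given {beta, gamma, nu}.

Enumerating the 4 paths from sigma to tau and testing each for blocking by {beta, gamma, nu}:
  1. sigma → gamma ← nu → tau — gamma:collider[open]; nu:fork[blocks] ⇒ blocked
  2. sigma → gamma ← nu → mu ← beta ← tau — gamma:collider[open]; nu:fork[blocks]; mu:collider[blocks]; beta:chain[blocks] ⇒ blocked
  3. sigma → mu ← beta ← tau — mu:collider[blocks]; beta:chain[blocks] ⇒ blocked
  4. sigma → mu ← nu → tau — mu:collider[blocks]; nu:fork[blocks] ⇒ blocked
Every path is blocked, so sigma and tau are d-separated given {beta, gamma, nu}.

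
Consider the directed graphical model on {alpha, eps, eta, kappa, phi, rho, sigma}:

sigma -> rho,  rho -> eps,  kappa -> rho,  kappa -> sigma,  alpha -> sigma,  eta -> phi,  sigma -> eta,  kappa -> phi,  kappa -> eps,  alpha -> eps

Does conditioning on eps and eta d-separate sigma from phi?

No — sigma and phi are not d-separated given {eps, eta}.

We examine all 6 paths between sigma and phi:
Path 1: sigma → rho → eps ← kappa → phi
  rho is a chain and rho is not conditioned on; eps is a collider and eps is conditioned on, which opens it; kappa is a fork and kappa is not conditioned on — no node blocks this path, so it is active.
Path 2: sigma → rho ← kappa → phi
  rho is a collider and its descendant eps is conditioned on, which opens it; kappa is a fork and kappa is not conditioned on — no node blocks this path, so it is active.
Path 3: sigma → eta → phi
  eta is a chain here and eta is conditioned on, so the path is blocked at eta.
Path 4: sigma ← kappa → phi
  kappa is a fork and kappa is not conditioned on — no node blocks this path, so it is active.
Path 5: sigma ← alpha → eps ← rho ← kappa → phi
  alpha is a fork and alpha is not conditioned on; eps is a collider and eps is conditioned on, which opens it; rho is a chain and rho is not conditioned on; kappa is a fork and kappa is not conditioned on — no node blocks this path, so it is active.
Path 6: sigma ← alpha → eps ← kappa → phi
  alpha is a fork and alpha is not conditioned on; eps is a collider and eps is conditioned on, which opens it; kappa is a fork and kappa is not conditioned on — no node blocks this path, so it is active.
Since the path sigma → rho → eps ← kappa → phi is active, sigma and phi are not d-separated given {eps, eta}.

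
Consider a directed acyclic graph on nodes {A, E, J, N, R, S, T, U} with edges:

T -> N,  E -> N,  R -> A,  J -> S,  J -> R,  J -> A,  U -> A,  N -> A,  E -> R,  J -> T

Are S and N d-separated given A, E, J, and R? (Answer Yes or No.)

We examine all 5 paths between S and N:
  1. S ← J → A ← N — J:fork[blocks]; A:collider[open] ⇒ blocked
  2. S ← J → A ← R ← E → N — J:fork[blocks]; A:collider[open]; R:chain[blocks]; E:fork[blocks] ⇒ blocked
  3. S ← J → R → A ← N — J:fork[blocks]; R:chain[blocks]; A:collider[open] ⇒ blocked
  4. S ← J → R ← E → N — J:fork[blocks]; R:collider[open]; E:fork[blocks] ⇒ blocked
  5. S ← J → T → N — J:fork[blocks]; T:chain[open] ⇒ blocked
Since every path is blocked, d-separation holds.

Yes — S and N are d-separated given {A, E, J, R}.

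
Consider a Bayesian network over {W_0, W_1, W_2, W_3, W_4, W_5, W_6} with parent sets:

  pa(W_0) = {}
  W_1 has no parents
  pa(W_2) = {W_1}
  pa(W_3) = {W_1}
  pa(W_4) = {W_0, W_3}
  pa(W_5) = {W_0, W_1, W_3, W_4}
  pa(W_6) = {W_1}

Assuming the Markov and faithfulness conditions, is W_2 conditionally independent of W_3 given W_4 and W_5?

No

We examine all 4 paths between W_2 and W_3:
Path 1: W_2 ← W_1 → W_3
  W_1 is a fork and W_1 is not conditioned on — no node blocks this path, so it is active.
Path 2: W_2 ← W_1 → W_5 ← W_0 → W_4 ← W_3
  W_1 is a fork and W_1 is not conditioned on; W_5 is a collider and W_5 is conditioned on, which opens it; W_0 is a fork and W_0 is not conditioned on; W_4 is a collider and W_4 is conditioned on, which opens it — no node blocks this path, so it is active.
Path 3: W_2 ← W_1 → W_5 ← W_3
  W_1 is a fork and W_1 is not conditioned on; W_5 is a collider and W_5 is conditioned on, which opens it — no node blocks this path, so it is active.
Path 4: W_2 ← W_1 → W_5 ← W_4 ← W_3
  W_4 is a chain here and W_4 is conditioned on, so the path is blocked at W_4.
Because an active path exists, W_2 and W_3 are not d-separated.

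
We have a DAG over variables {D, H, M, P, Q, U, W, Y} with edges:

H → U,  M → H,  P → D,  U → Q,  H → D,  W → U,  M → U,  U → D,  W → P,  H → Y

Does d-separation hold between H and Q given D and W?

No — H and Q are not d-separated given {D, W}.

There are 4 undirected paths between H and Q; checking each against the conditioning set {D, W}:
  1. H → U → Q — U:chain[open] ⇒ active
  2. H → D ← P ← W → U → Q — D:collider[open]; P:chain[open]; W:fork[blocks]; U:chain[open] ⇒ blocked
  3. H → D ← U → Q — D:collider[open]; U:fork[open] ⇒ active
  4. H ← M → U → Q — M:fork[open]; U:chain[open] ⇒ active
At least one path is unblocked, so d-separation fails.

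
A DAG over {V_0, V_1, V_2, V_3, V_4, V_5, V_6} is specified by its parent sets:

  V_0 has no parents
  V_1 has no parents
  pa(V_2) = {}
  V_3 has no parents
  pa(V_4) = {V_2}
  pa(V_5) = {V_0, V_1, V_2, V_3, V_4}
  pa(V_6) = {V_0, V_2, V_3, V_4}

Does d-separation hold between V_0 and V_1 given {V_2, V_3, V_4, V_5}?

No — V_0 and V_1 are not d-separated given {V_2, V_3, V_4, V_5}.

There are 6 undirected paths between V_0 and V_1; checking each against the conditioning set {V_2, V_3, V_4, V_5}:
Path 1: V_0 → V_5 ← V_1
  V_5 is a collider and V_5 is conditioned on, which opens it — no node blocks this path, so it is active.
Path 2: V_0 → V_6 ← V_2 → V_4 → V_5 ← V_1
  V_6 is a collider here and neither V_6 nor any of its descendants is conditioned on, so the collider stays closed — the path is blocked at V_6.
Path 3: V_0 → V_6 ← V_2 → V_5 ← V_1
  V_6 is a collider here and neither V_6 nor any of its descendants is conditioned on, so the collider stays closed — the path is blocked at V_6.
Path 4: V_0 → V_6 ← V_4 ← V_2 → V_5 ← V_1
  V_6 is a collider here and neither V_6 nor any of its descendants is conditioned on, so the collider stays closed — the path is blocked at V_6.
Path 5: V_0 → V_6 ← V_4 → V_5 ← V_1
  V_6 is a collider here and neither V_6 nor any of its descendants is conditioned on, so the collider stays closed — the path is blocked at V_6.
Path 6: V_0 → V_6 ← V_3 → V_5 ← V_1
  V_6 is a collider here and neither V_6 nor any of its descendants is conditioned on, so the collider stays closed — the path is blocked at V_6.
Because an active path exists, V_0 and V_1 are not d-separated.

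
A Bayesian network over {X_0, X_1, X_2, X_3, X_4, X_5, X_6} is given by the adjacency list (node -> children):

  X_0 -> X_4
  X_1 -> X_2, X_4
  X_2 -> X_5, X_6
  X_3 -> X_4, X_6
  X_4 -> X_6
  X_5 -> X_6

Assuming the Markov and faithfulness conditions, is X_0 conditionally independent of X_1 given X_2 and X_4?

Enumerating the 5 paths from X_0 to X_1 and testing each for blocking by {X_2, X_4}:
Path 1: X_0 → X_4 → X_6 ← X_2 ← X_1
  X_4 is a chain here and X_4 is conditioned on, so the path is blocked at X_4.
Path 2: X_0 → X_4 → X_6 ← X_5 ← X_2 ← X_1
  X_4 is a chain here and X_4 is conditioned on, so the path is blocked at X_4.
Path 3: X_0 → X_4 ← X_3 → X_6 ← X_2 ← X_1
  X_6 is a collider here and neither X_6 nor any of its descendants is conditioned on, so the collider stays closed — the path is blocked at X_6.
Path 4: X_0 → X_4 ← X_3 → X_6 ← X_5 ← X_2 ← X_1
  X_6 is a collider here and neither X_6 nor any of its descendants is conditioned on, so the collider stays closed — the path is blocked at X_6.
Path 5: X_0 → X_4 ← X_1
  X_4 is a collider and X_4 is conditioned on, which opens it — no node blocks this path, so it is active.
At least one path is unblocked, so d-separation fails.

No — X_0 and X_1 are not d-separated given {X_2, X_4}.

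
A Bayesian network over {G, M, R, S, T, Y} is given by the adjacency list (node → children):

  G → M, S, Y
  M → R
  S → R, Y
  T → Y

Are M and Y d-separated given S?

Enumerating the 4 paths from M to Y and testing each for blocking by {S}:
Path 1: M ← G → S → Y
  S is a chain here and S is conditioned on, so the path is blocked at S.
Path 2: M ← G → Y
  G is a fork and G is not conditioned on — no node blocks this path, so it is active.
Path 3: M → R ← S ← G → Y
  R is a collider here and neither R nor any of its descendants is conditioned on, so the collider stays closed — the path is blocked at R.
Path 4: M → R ← S → Y
  R is a collider here and neither R nor any of its descendants is conditioned on, so the collider stays closed — the path is blocked at R.
At least one path is unblocked, so d-separation fails.

No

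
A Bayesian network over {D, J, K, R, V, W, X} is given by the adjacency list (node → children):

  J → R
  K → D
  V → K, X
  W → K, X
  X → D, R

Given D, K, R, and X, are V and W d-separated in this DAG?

Enumerating the 4 paths from V to W and testing each for blocking by {D, K, R, X}:
Path 1: V → X → D ← K ← W
  X is a chain here and X is conditioned on, so the path is blocked at X.
Path 2: V → X ← W
  X is a collider and X is conditioned on, which opens it — no node blocks this path, so it is active.
Path 3: V → K → D ← X ← W
  K is a chain here and K is conditioned on, so the path is blocked at K.
Path 4: V → K ← W
  K is a collider and K is conditioned on, which opens it — no node blocks this path, so it is active.
At least one path is unblocked, so d-separation fails.

No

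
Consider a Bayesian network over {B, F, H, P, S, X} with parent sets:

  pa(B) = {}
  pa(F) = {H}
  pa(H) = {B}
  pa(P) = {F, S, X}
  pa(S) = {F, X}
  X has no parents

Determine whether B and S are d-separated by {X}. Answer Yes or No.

Enumerating the 3 paths from B to S and testing each for blocking by {X}:
Path 1: B → H → F → P ← X → S
  P is a collider here and neither P nor any of its descendants is conditioned on, so the collider stays closed — the path is blocked at P.
Path 2: B → H → F → P ← S
  P is a collider here and neither P nor any of its descendants is conditioned on, so the collider stays closed — the path is blocked at P.
Path 3: B → H → F → S
  H is a chain and H is not conditioned on; F is a chain and F is not conditioned on — no node blocks this path, so it is active.
Since the path B → H → F → S is active, B and S are not d-separated given {X}.

No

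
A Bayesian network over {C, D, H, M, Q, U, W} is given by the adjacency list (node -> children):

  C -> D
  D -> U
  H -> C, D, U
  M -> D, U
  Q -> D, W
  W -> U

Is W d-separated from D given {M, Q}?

Yes

There are 5 undirected paths between W and D; checking each against the conditioning set {M, Q}:
Path 1: W → U ← D
  U is a collider here and neither U nor any of its descendants is conditioned on, so the collider stays closed — the path is blocked at U.
Path 2: W → U ← H → C → D
  U is a collider here and neither U nor any of its descendants is conditioned on, so the collider stays closed — the path is blocked at U.
Path 3: W → U ← H → D
  U is a collider here and neither U nor any of its descendants is conditioned on, so the collider stays closed — the path is blocked at U.
Path 4: W → U ← M → D
  U is a collider here and neither U nor any of its descendants is conditioned on, so the collider stays closed — the path is blocked at U.
Path 5: W ← Q → D
  Q is a fork here and Q is conditioned on, so the path is blocked at Q.
All paths are blocked; W ⊥ D | {M, Q} holds.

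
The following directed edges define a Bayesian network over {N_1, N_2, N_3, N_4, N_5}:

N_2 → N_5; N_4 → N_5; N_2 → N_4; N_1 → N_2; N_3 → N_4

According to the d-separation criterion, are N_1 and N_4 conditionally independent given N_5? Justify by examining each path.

We examine all 2 paths between N_1 and N_4:
Path 1: N_1 → N_2 → N_4
  N_2 is a chain and N_2 is not conditioned on — no node blocks this path, so it is active.
Path 2: N_1 → N_2 → N_5 ← N_4
  N_2 is a chain and N_2 is not conditioned on; N_5 is a collider and N_5 is conditioned on, which opens it — no node blocks this path, so it is active.
At least one path is unblocked, so d-separation fails.

No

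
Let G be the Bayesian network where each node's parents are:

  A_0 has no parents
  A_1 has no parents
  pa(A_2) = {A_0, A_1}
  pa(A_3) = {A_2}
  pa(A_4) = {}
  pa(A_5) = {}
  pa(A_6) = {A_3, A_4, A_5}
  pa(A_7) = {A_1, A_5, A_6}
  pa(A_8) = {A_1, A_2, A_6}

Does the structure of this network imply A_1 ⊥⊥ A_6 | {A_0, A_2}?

Yes — A_1 and A_6 are d-separated given {A_0, A_2}.

We examine all 6 paths between A_1 and A_6:
Path 1: A_1 → A_2 → A_3 → A_6
  A_2 is a chain here and A_2 is conditioned on, so the path is blocked at A_2.
Path 2: A_1 → A_2 → A_8 ← A_6
  A_2 is a chain here and A_2 is conditioned on, so the path is blocked at A_2.
Path 3: A_1 → A_7 ← A_6
  A_7 is a collider here and neither A_7 nor any of its descendants is conditioned on, so the collider stays closed — the path is blocked at A_7.
Path 4: A_1 → A_7 ← A_5 → A_6
  A_7 is a collider here and neither A_7 nor any of its descendants is conditioned on, so the collider stays closed — the path is blocked at A_7.
Path 5: A_1 → A_8 ← A_6
  A_8 is a collider here and neither A_8 nor any of its descendants is conditioned on, so the collider stays closed — the path is blocked at A_8.
Path 6: A_1 → A_8 ← A_2 → A_3 → A_6
  A_8 is a collider here and neither A_8 nor any of its descendants is conditioned on, so the collider stays closed — the path is blocked at A_8.
All paths are blocked; A_1 ⊥ A_6 | {A_0, A_2} holds.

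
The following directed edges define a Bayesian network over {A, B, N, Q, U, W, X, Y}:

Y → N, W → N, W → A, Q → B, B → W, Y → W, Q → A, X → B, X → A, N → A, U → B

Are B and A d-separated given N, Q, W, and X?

Yes

We examine all 5 paths between B and A:
Path 1: B ← Q → A
  Q is a fork here and Q is conditioned on, so the path is blocked at Q.
Path 2: B → W → A
  W is a chain here and W is conditioned on, so the path is blocked at W.
Path 3: B → W → N → A
  W is a chain here and W is conditioned on, so the path is blocked at W.
Path 4: B → W ← Y → N → A
  N is a chain here and N is conditioned on, so the path is blocked at N.
Path 5: B ← X → A
  X is a fork here and X is conditioned on, so the path is blocked at X.
Since every path is blocked, d-separation holds.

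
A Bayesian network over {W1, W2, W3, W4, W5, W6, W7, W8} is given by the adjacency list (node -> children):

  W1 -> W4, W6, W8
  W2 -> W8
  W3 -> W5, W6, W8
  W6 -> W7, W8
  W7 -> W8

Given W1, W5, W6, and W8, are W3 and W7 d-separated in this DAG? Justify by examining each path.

No

Enumerating the 6 paths from W3 to W7 and testing each for blocking by {W1, W5, W6, W8}:
Path 1: W3 → W6 ← W1 → W8 ← W7
  W1 is a fork here and W1 is conditioned on, so the path is blocked at W1.
Path 2: W3 → W6 → W7
  W6 is a chain here and W6 is conditioned on, so the path is blocked at W6.
Path 3: W3 → W6 → W8 ← W7
  W6 is a chain here and W6 is conditioned on, so the path is blocked at W6.
Path 4: W3 → W8 ← W1 → W6 → W7
  W1 is a fork here and W1 is conditioned on, so the path is blocked at W1.
Path 5: W3 → W8 ← W6 → W7
  W6 is a fork here and W6 is conditioned on, so the path is blocked at W6.
Path 6: W3 → W8 ← W7
  W8 is a collider and W8 is conditioned on, which opens it — no node blocks this path, so it is active.
Since the path W3 → W8 ← W7 is active, W3 and W7 are not d-separated given {W1, W5, W6, W8}.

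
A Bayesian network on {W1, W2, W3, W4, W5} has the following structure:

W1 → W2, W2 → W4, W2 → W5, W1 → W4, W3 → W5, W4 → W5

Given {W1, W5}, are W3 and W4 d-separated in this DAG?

No — W3 and W4 are not d-separated given {W1, W5}.

3 paths connect W3 and W4; each must be blocked for d-separation to hold:
Path 1: W3 → W5 ← W2 ← W1 → W4
  W1 is a fork here and W1 is conditioned on, so the path is blocked at W1.
Path 2: W3 → W5 ← W2 → W4
  W5 is a collider and W5 is conditioned on, which opens it; W2 is a fork and W2 is not conditioned on — no node blocks this path, so it is active.
Path 3: W3 → W5 ← W4
  W5 is a collider and W5 is conditioned on, which opens it — no node blocks this path, so it is active.
At least one path is unblocked, so d-separation fails.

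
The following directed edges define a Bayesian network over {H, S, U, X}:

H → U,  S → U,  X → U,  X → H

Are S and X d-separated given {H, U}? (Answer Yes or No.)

No — S and X are not d-separated given {H, U}.

There are 2 undirected paths between S and X; checking each against the conditioning set {H, U}:
Path 1: S → U ← X
  U is a collider and U is conditioned on, which opens it — no node blocks this path, so it is active.
Path 2: S → U ← H ← X
  H is a chain here and H is conditioned on, so the path is blocked at H.
At least one path is unblocked, so d-separation fails.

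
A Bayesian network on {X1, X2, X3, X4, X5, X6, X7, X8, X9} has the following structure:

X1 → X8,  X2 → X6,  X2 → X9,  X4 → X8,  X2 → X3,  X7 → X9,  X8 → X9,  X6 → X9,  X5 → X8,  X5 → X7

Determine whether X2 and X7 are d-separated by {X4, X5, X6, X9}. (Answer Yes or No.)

There are 4 undirected paths between X2 and X7; checking each against the conditioning set {X4, X5, X6, X9}:
Path 1: X2 → X9 ← X7
  X9 is a collider and X9 is conditioned on, which opens it — no node blocks this path, so it is active.
Path 2: X2 → X9 ← X8 ← X5 → X7
  X5 is a fork here and X5 is conditioned on, so the path is blocked at X5.
Path 3: X2 → X6 → X9 ← X7
  X6 is a chain here and X6 is conditioned on, so the path is blocked at X6.
Path 4: X2 → X6 → X9 ← X8 ← X5 → X7
  X6 is a chain here and X6 is conditioned on, so the path is blocked at X6.
At least one path is unblocked, so d-separation fails.

No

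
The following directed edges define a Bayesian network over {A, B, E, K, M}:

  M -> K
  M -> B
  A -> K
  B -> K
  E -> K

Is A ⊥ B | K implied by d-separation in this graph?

Enumerating the 2 paths from A to B and testing each for blocking by {K}:
Path 1: A → K ← M → B
  K is a collider and K is conditioned on, which opens it; M is a fork and M is not conditioned on — no node blocks this path, so it is active.
Path 2: A → K ← B
  K is a collider and K is conditioned on, which opens it — no node blocks this path, so it is active.
At least one path is unblocked, so d-separation fails.

No — A and B are not d-separated given {K}.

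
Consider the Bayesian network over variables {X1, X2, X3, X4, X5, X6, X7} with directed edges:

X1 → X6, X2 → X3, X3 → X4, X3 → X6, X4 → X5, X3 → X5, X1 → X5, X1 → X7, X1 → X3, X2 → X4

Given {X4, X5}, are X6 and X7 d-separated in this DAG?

We examine all 5 paths between X6 and X7:
Path 1: X6 ← X1 → X7
  X1 is a fork and X1 is not conditioned on — no node blocks this path, so it is active.
Path 2: X6 ← X3 → X5 ← X1 → X7
  X3 is a fork and X3 is not conditioned on; X5 is a collider and X5 is conditioned on, which opens it; X1 is a fork and X1 is not conditioned on — no node blocks this path, so it is active.
Path 3: X6 ← X3 ← X1 → X7
  X3 is a chain and X3 is not conditioned on; X1 is a fork and X1 is not conditioned on — no node blocks this path, so it is active.
Path 4: X6 ← X3 → X4 → X5 ← X1 → X7
  X4 is a chain here and X4 is conditioned on, so the path is blocked at X4.
Path 5: X6 ← X3 ← X2 → X4 → X5 ← X1 → X7
  X4 is a chain here and X4 is conditioned on, so the path is blocked at X4.
Because an active path exists, X6 and X7 are not d-separated.

No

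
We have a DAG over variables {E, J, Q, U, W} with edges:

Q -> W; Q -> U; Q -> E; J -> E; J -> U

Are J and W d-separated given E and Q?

There are 2 undirected paths between J and W; checking each against the conditioning set {E, Q}:
Path 1: J → U ← Q → W
  U is a collider here and neither U nor any of its descendants is conditioned on, so the collider stays closed — the path is blocked at U.
Path 2: J → E ← Q → W
  Q is a fork here and Q is conditioned on, so the path is blocked at Q.
Since every path is blocked, d-separation holds.

Yes — J and W are d-separated given {E, Q}.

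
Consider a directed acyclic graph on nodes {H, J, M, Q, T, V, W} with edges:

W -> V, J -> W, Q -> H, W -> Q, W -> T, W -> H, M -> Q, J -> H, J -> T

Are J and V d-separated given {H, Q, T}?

No

Enumerating the 4 paths from J to V and testing each for blocking by {H, Q, T}:
  1. J → H ← Q ← W → V — H:collider[open]; Q:chain[blocks]; W:fork[open] ⇒ blocked
  2. J → H ← W → V — H:collider[open]; W:fork[open] ⇒ active
  3. J → W → V — W:chain[open] ⇒ active
  4. J → T ← W → V — T:collider[open]; W:fork[open] ⇒ active
At least one path is unblocked, so d-separation fails.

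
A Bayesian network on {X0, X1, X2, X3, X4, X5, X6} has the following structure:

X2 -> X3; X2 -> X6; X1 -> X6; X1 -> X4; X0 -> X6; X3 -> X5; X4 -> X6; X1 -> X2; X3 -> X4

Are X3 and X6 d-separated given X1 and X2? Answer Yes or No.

No

There are 6 undirected paths between X3 and X6; checking each against the conditioning set {X1, X2}:
Path 1: X3 → X4 ← X1 → X6
  X4 is a collider here and neither X4 nor any of its descendants is conditioned on, so the collider stays closed — the path is blocked at X4.
Path 2: X3 → X4 ← X1 → X2 → X6
  X4 is a collider here and neither X4 nor any of its descendants is conditioned on, so the collider stays closed — the path is blocked at X4.
Path 3: X3 → X4 → X6
  X4 is a chain and X4 is not conditioned on — no node blocks this path, so it is active.
Path 4: X3 ← X2 ← X1 → X4 → X6
  X2 is a chain here and X2 is conditioned on, so the path is blocked at X2.
Path 5: X3 ← X2 ← X1 → X6
  X2 is a chain here and X2 is conditioned on, so the path is blocked at X2.
Path 6: X3 ← X2 → X6
  X2 is a fork here and X2 is conditioned on, so the path is blocked at X2.
At least one path is unblocked, so d-separation fails.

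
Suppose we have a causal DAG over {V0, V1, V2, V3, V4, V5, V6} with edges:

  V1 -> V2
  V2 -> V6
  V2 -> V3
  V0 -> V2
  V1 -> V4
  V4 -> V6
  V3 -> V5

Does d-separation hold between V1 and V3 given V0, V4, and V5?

We examine all 2 paths between V1 and V3:
Path 1: V1 → V4 → V6 ← V2 → V3
  V4 is a chain here and V4 is conditioned on, so the path is blocked at V4.
Path 2: V1 → V2 → V3
  V2 is a chain and V2 is not conditioned on — no node blocks this path, so it is active.
Because an active path exists, V1 and V3 are not d-separated.

No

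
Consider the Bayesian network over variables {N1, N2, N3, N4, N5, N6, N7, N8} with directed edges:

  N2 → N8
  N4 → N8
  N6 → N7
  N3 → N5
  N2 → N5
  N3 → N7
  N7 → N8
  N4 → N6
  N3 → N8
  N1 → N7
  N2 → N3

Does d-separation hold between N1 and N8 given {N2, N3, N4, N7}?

There are 5 undirected paths between N1 and N8; checking each against the conditioning set {N2, N3, N4, N7}:
Path 1: N1 → N7 ← N6 ← N4 → N8
  N4 is a fork here and N4 is conditioned on, so the path is blocked at N4.
Path 2: N1 → N7 → N8
  N7 is a chain here and N7 is conditioned on, so the path is blocked at N7.
Path 3: N1 → N7 ← N3 → N5 ← N2 → N8
  N3 is a fork here and N3 is conditioned on, so the path is blocked at N3.
Path 4: N1 → N7 ← N3 → N8
  N3 is a fork here and N3 is conditioned on, so the path is blocked at N3.
Path 5: N1 → N7 ← N3 ← N2 → N8
  N3 is a chain here and N3 is conditioned on, so the path is blocked at N3.
Every path is blocked, so N1 and N8 are d-separated given {N2, N3, N4, N7}.

Yes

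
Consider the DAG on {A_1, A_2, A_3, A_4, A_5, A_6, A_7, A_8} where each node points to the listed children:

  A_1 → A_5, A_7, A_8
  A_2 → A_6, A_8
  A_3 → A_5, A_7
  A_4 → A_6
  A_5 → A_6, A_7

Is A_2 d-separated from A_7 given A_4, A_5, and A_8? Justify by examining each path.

Enumerating the 6 paths from A_2 to A_7 and testing each for blocking by {A_4, A_5, A_8}:
  1. A_2 → A_6 ← A_5 ← A_1 → A_7 — A_6:collider[blocks]; A_5:chain[blocks]; A_1:fork[open] ⇒ blocked
  2. A_2 → A_6 ← A_5 ← A_3 → A_7 — A_6:collider[blocks]; A_5:chain[blocks]; A_3:fork[open] ⇒ blocked
  3. A_2 → A_6 ← A_5 → A_7 — A_6:collider[blocks]; A_5:fork[blocks] ⇒ blocked
  4. A_2 → A_8 ← A_1 → A_5 ← A_3 → A_7 — A_8:collider[open]; A_1:fork[open]; A_5:collider[open]; A_3:fork[open] ⇒ active
  5. A_2 → A_8 ← A_1 → A_5 → A_7 — A_8:collider[open]; A_1:fork[open]; A_5:chain[blocks] ⇒ blocked
  6. A_2 → A_8 ← A_1 → A_7 — A_8:collider[open]; A_1:fork[open] ⇒ active
Since the path A_2 → A_8 ← A_1 → A_5 ← A_3 → A_7 is active, A_2 and A_7 are not d-separated given {A_4, A_5, A_8}.

No — A_2 and A_7 are not d-separated given {A_4, A_5, A_8}.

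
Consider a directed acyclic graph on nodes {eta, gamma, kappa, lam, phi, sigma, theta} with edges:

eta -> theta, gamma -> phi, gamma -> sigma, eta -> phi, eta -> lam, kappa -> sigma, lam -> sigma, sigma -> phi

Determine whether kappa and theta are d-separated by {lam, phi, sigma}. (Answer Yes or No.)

No

There are 3 undirected paths between kappa and theta; checking each against the conditioning set {lam, phi, sigma}:
Path 1: kappa → sigma ← lam ← eta → theta
  lam is a chain here and lam is conditioned on, so the path is blocked at lam.
Path 2: kappa → sigma ← gamma → phi ← eta → theta
  sigma is a collider and sigma is conditioned on, which opens it; gamma is a fork and gamma is not conditioned on; phi is a collider and phi is conditioned on, which opens it; eta is a fork and eta is not conditioned on — no node blocks this path, so it is active.
Path 3: kappa → sigma → phi ← eta → theta
  sigma is a chain here and sigma is conditioned on, so the path is blocked at sigma.
Because an active path exists, kappa and theta are not d-separated.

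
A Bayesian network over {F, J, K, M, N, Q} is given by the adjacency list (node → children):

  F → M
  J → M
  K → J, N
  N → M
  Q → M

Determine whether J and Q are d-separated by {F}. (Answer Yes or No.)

Yes — J and Q are d-separated given {F}.

Enumerating the 2 paths from J to Q and testing each for blocking by {F}:
Path 1: J → M ← Q
  M is a collider here and neither M nor any of its descendants is conditioned on, so the collider stays closed — the path is blocked at M.
Path 2: J ← K → N → M ← Q
  M is a collider here and neither M nor any of its descendants is conditioned on, so the collider stays closed — the path is blocked at M.
Since every path is blocked, d-separation holds.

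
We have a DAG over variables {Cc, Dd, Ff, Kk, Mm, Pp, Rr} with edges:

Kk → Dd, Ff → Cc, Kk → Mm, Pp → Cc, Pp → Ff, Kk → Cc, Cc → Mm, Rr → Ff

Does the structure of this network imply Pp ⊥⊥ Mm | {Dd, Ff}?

No

Enumerating the 4 paths from Pp to Mm and testing each for blocking by {Dd, Ff}:
Path 1: Pp → Ff → Cc → Mm
  Ff is a chain here and Ff is conditioned on, so the path is blocked at Ff.
Path 2: Pp → Ff → Cc ← Kk → Mm
  Ff is a chain here and Ff is conditioned on, so the path is blocked at Ff.
Path 3: Pp → Cc → Mm
  Cc is a chain and Cc is not conditioned on — no node blocks this path, so it is active.
Path 4: Pp → Cc ← Kk → Mm
  Cc is a collider here and neither Cc nor any of its descendants is conditioned on, so the collider stays closed — the path is blocked at Cc.
Because an active path exists, Pp and Mm are not d-separated.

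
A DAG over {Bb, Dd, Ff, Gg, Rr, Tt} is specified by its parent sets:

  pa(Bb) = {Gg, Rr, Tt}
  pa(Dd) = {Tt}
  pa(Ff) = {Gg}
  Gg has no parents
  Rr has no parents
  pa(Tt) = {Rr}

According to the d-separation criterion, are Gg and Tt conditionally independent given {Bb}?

Enumerating the 2 paths from Gg to Tt and testing each for blocking by {Bb}:
  1. Gg → Bb ← Tt — Bb:collider[open] ⇒ active
  2. Gg → Bb ← Rr → Tt — Bb:collider[open]; Rr:fork[open] ⇒ active
At least one path is unblocked, so d-separation fails.

No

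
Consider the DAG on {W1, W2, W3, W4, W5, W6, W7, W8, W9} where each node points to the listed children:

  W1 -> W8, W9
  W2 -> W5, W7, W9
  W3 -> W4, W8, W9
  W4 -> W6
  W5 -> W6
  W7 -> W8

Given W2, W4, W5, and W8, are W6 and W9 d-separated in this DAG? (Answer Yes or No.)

Yes

There are 6 undirected paths between W6 and W9; checking each against the conditioning set {W2, W4, W5, W8}:
Path 1: W6 ← W5 ← W2 → W7 → W8 ← W1 → W9
  W5 is a chain here and W5 is conditioned on, so the path is blocked at W5.
Path 2: W6 ← W5 ← W2 → W7 → W8 ← W3 → W9
  W5 is a chain here and W5 is conditioned on, so the path is blocked at W5.
Path 3: W6 ← W5 ← W2 → W9
  W5 is a chain here and W5 is conditioned on, so the path is blocked at W5.
Path 4: W6 ← W4 ← W3 → W9
  W4 is a chain here and W4 is conditioned on, so the path is blocked at W4.
Path 5: W6 ← W4 ← W3 → W8 ← W7 ← W2 → W9
  W4 is a chain here and W4 is conditioned on, so the path is blocked at W4.
Path 6: W6 ← W4 ← W3 → W8 ← W1 → W9
  W4 is a chain here and W4 is conditioned on, so the path is blocked at W4.
All paths are blocked; W6 ⊥ W9 | {W2, W4, W5, W8} holds.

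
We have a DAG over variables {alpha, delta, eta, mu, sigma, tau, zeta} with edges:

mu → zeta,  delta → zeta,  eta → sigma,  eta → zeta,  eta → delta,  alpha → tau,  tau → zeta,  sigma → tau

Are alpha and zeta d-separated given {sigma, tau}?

There are 3 undirected paths between alpha and zeta; checking each against the conditioning set {sigma, tau}:
Path 1: alpha → tau ← sigma ← eta → delta → zeta
  sigma is a chain here and sigma is conditioned on, so the path is blocked at sigma.
Path 2: alpha → tau ← sigma ← eta → zeta
  sigma is a chain here and sigma is conditioned on, so the path is blocked at sigma.
Path 3: alpha → tau → zeta
  tau is a chain here and tau is conditioned on, so the path is blocked at tau.
Every path is blocked, so alpha and zeta are d-separated given {sigma, tau}.

Yes — alpha and zeta are d-separated given {sigma, tau}.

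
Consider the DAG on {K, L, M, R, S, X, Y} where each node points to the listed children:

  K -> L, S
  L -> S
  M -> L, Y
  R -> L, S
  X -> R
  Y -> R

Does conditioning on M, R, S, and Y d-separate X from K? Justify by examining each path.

Enumerating the 6 paths from X to K and testing each for blocking by {M, R, S, Y}:
Path 1: X → R ← Y ← M → L ← K
  Y is a chain here and Y is conditioned on, so the path is blocked at Y.
Path 2: X → R ← Y ← M → L → S ← K
  Y is a chain here and Y is conditioned on, so the path is blocked at Y.
Path 3: X → R → L ← K
  R is a chain here and R is conditioned on, so the path is blocked at R.
Path 4: X → R → L → S ← K
  R is a chain here and R is conditioned on, so the path is blocked at R.
Path 5: X → R → S ← L ← K
  R is a chain here and R is conditioned on, so the path is blocked at R.
Path 6: X → R → S ← K
  R is a chain here and R is conditioned on, so the path is blocked at R.
Since every path is blocked, d-separation holds.

Yes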